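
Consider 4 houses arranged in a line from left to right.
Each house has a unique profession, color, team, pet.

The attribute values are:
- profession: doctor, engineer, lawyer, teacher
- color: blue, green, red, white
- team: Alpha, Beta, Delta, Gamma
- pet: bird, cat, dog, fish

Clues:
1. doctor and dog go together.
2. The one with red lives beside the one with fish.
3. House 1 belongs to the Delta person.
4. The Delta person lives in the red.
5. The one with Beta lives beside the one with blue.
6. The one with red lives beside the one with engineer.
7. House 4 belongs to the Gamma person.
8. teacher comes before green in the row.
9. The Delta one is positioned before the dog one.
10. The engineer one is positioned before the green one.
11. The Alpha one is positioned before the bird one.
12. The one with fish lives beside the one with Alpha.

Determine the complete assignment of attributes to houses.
Solution:

House | Profession | Color | Team | Pet
---------------------------------------
  1   | teacher | red | Delta | cat
  2   | engineer | white | Beta | fish
  3   | doctor | blue | Alpha | dog
  4   | lawyer | green | Gamma | bird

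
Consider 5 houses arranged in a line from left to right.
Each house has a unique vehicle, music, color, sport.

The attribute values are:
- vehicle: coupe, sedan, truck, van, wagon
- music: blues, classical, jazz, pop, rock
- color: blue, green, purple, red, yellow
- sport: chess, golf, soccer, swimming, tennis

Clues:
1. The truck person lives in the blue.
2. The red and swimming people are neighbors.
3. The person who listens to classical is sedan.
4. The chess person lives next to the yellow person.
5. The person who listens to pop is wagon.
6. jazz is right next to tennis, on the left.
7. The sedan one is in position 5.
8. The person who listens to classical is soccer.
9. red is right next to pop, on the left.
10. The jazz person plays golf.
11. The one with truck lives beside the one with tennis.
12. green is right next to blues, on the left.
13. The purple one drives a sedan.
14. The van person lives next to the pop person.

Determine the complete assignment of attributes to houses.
Solution:

House | Vehicle | Music | Color | Sport
---------------------------------------
  1   | truck | jazz | blue | golf
  2   | coupe | rock | green | tennis
  3   | van | blues | red | chess
  4   | wagon | pop | yellow | swimming
  5   | sedan | classical | purple | soccer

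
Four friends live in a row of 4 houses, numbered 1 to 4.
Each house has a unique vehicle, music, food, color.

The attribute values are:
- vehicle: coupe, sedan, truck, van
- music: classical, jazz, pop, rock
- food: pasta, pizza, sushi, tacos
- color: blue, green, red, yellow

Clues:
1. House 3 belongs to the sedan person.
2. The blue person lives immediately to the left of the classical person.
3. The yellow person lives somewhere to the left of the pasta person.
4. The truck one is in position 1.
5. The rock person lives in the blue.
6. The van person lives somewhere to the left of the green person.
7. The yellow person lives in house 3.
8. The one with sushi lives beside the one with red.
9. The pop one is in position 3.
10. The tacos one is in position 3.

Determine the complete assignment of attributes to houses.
Solution:

House | Vehicle | Music | Food | Color
--------------------------------------
  1   | truck | rock | sushi | blue
  2   | van | classical | pizza | red
  3   | sedan | pop | tacos | yellow
  4   | coupe | jazz | pasta | green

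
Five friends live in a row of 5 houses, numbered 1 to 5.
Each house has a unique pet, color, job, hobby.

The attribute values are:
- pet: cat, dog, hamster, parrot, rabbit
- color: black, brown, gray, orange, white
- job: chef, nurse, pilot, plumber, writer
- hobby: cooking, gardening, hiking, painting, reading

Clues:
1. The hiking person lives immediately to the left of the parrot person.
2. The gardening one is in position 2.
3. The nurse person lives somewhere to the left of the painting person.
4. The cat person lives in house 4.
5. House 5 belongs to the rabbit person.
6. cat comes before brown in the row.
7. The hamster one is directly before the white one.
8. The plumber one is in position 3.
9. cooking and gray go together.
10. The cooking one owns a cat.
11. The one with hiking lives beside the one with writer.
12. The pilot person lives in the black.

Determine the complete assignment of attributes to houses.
Solution:

House | Pet | Color | Job | Hobby
---------------------------------
  1   | hamster | black | pilot | hiking
  2   | parrot | white | writer | gardening
  3   | dog | orange | plumber | reading
  4   | cat | gray | nurse | cooking
  5   | rabbit | brown | chef | painting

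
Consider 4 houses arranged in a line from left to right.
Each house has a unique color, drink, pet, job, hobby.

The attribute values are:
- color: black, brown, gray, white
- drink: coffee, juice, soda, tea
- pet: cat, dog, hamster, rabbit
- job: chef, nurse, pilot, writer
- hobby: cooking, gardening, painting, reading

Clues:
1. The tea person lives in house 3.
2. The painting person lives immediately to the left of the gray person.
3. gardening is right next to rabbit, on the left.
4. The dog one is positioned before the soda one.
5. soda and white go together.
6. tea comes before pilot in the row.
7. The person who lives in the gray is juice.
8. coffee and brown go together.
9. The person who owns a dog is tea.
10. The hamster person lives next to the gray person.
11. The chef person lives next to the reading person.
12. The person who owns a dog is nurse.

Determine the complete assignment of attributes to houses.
Solution:

House | Color | Drink | Pet | Job | Hobby
-----------------------------------------
  1   | brown | coffee | hamster | chef | painting
  2   | gray | juice | cat | writer | reading
  3   | black | tea | dog | nurse | gardening
  4   | white | soda | rabbit | pilot | cooking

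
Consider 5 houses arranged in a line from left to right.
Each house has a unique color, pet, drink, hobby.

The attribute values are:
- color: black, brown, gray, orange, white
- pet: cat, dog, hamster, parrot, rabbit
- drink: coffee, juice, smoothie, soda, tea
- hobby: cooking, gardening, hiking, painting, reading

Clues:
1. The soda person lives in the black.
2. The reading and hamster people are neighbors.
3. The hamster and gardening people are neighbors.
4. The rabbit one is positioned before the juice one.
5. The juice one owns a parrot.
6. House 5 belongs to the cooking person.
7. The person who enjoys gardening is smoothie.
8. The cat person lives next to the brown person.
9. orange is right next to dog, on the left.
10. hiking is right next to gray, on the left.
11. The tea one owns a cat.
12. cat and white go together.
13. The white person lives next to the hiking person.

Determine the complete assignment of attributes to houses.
Solution:

House | Color | Pet | Drink | Hobby
-----------------------------------
  1   | white | cat | tea | reading
  2   | brown | hamster | coffee | hiking
  3   | gray | rabbit | smoothie | gardening
  4   | orange | parrot | juice | painting
  5   | black | dog | soda | cooking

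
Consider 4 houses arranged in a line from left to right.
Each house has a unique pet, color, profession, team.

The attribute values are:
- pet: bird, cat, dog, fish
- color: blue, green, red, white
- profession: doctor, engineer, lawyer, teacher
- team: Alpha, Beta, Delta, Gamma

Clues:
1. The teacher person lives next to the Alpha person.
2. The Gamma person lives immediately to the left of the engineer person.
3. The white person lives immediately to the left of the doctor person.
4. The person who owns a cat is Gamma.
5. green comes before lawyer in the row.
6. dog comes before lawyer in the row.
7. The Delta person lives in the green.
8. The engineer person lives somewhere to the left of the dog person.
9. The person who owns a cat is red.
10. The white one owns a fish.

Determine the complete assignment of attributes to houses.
Solution:

House | Pet | Color | Profession | Team
---------------------------------------
  1   | cat | red | teacher | Gamma
  2   | fish | white | engineer | Alpha
  3   | dog | green | doctor | Delta
  4   | bird | blue | lawyer | Beta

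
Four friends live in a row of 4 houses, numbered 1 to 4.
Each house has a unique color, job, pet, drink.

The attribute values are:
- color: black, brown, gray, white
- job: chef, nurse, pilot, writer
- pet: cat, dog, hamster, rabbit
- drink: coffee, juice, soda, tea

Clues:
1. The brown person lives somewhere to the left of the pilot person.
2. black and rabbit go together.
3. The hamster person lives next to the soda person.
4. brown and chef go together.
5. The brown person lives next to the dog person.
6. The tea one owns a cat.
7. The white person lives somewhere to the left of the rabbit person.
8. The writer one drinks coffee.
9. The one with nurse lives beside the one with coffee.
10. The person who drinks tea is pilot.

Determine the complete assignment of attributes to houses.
Solution:

House | Color | Job | Pet | Drink
---------------------------------
  1   | brown | chef | hamster | juice
  2   | white | nurse | dog | soda
  3   | black | writer | rabbit | coffee
  4   | gray | pilot | cat | tea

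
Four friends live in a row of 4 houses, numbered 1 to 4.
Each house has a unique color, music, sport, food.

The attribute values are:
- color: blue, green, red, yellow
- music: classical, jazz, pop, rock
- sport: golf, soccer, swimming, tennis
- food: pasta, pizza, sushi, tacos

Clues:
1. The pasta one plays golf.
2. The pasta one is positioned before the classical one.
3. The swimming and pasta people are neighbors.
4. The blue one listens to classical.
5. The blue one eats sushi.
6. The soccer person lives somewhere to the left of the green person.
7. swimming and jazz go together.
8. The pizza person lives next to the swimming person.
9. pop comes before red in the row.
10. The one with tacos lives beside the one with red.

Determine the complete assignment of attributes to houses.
Solution:

House | Color | Music | Sport | Food
------------------------------------
  1   | yellow | pop | soccer | pizza
  2   | green | jazz | swimming | tacos
  3   | red | rock | golf | pasta
  4   | blue | classical | tennis | sushi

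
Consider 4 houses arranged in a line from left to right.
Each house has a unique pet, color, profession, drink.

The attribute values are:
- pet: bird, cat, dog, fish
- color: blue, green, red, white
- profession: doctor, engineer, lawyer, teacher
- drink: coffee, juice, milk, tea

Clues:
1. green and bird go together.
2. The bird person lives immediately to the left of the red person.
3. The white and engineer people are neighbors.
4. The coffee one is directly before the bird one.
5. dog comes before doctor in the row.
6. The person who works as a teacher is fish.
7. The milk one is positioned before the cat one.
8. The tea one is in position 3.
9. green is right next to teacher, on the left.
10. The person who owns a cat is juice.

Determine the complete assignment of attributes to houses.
Solution:

House | Pet | Color | Profession | Drink
----------------------------------------
  1   | dog | white | lawyer | coffee
  2   | bird | green | engineer | milk
  3   | fish | red | teacher | tea
  4   | cat | blue | doctor | juice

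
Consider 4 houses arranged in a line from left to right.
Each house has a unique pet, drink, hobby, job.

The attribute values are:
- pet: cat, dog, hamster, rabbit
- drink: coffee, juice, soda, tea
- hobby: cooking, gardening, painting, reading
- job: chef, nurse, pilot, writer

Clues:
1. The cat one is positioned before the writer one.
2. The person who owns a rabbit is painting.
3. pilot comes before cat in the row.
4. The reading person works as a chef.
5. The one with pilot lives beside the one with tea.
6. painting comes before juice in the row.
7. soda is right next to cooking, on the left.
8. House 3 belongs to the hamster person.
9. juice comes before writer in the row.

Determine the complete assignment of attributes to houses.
Solution:

House | Pet | Drink | Hobby | Job
---------------------------------
  1   | rabbit | soda | painting | pilot
  2   | cat | tea | cooking | nurse
  3   | hamster | juice | reading | chef
  4   | dog | coffee | gardening | writer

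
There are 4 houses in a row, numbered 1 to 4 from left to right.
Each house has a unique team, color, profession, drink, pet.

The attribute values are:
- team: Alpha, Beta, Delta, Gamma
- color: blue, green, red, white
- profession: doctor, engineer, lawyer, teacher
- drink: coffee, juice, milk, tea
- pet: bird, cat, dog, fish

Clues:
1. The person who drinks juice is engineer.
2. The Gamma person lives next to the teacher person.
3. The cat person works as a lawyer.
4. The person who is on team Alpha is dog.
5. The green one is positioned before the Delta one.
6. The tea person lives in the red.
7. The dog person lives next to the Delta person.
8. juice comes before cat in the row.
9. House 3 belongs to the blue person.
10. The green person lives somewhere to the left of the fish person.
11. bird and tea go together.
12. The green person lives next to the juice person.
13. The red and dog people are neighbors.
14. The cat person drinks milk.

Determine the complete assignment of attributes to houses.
Solution:

House | Team | Color | Profession | Drink | Pet
-----------------------------------------------
  1   | Gamma | red | doctor | tea | bird
  2   | Alpha | green | teacher | coffee | dog
  3   | Delta | blue | engineer | juice | fish
  4   | Beta | white | lawyer | milk | cat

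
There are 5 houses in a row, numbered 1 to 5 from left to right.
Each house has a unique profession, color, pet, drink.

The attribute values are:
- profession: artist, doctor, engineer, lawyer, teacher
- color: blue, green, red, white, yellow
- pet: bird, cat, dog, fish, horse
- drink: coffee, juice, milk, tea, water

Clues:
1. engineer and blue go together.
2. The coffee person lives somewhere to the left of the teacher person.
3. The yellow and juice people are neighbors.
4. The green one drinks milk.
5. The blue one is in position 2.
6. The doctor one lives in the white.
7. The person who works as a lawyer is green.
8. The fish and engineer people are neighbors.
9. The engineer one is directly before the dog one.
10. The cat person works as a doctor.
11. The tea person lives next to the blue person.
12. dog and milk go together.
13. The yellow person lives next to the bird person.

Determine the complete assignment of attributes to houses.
Solution:

House | Profession | Color | Pet | Drink
----------------------------------------
  1   | artist | yellow | fish | tea
  2   | engineer | blue | bird | juice
  3   | lawyer | green | dog | milk
  4   | doctor | white | cat | coffee
  5   | teacher | red | horse | water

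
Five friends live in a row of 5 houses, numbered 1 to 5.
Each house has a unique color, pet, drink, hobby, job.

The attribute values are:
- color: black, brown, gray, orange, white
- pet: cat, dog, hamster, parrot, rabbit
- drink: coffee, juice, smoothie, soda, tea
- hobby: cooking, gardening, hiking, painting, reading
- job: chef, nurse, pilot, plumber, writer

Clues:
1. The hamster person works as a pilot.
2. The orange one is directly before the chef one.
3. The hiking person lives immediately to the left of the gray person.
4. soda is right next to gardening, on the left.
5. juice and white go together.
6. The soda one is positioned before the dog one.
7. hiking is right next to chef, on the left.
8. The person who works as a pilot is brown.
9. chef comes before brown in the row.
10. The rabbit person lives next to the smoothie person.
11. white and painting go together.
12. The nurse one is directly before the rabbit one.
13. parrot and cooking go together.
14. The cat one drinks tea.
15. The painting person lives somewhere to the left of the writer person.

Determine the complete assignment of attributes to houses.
Solution:

House | Color | Pet | Drink | Hobby | Job
-----------------------------------------
  1   | orange | cat | tea | hiking | nurse
  2   | gray | rabbit | soda | reading | chef
  3   | brown | hamster | smoothie | gardening | pilot
  4   | white | dog | juice | painting | plumber
  5   | black | parrot | coffee | cooking | writer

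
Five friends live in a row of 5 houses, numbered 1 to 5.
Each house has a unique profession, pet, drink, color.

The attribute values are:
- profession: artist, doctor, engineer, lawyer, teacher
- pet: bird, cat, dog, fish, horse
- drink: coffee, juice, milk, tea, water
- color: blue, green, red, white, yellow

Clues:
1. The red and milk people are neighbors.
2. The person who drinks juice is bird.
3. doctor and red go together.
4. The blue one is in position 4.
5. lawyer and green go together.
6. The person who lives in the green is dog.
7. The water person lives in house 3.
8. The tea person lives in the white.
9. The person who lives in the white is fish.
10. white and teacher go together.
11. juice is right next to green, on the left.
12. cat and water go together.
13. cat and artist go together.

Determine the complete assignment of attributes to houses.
Solution:

House | Profession | Pet | Drink | Color
----------------------------------------
  1   | doctor | bird | juice | red
  2   | lawyer | dog | milk | green
  3   | artist | cat | water | yellow
  4   | engineer | horse | coffee | blue
  5   | teacher | fish | tea | white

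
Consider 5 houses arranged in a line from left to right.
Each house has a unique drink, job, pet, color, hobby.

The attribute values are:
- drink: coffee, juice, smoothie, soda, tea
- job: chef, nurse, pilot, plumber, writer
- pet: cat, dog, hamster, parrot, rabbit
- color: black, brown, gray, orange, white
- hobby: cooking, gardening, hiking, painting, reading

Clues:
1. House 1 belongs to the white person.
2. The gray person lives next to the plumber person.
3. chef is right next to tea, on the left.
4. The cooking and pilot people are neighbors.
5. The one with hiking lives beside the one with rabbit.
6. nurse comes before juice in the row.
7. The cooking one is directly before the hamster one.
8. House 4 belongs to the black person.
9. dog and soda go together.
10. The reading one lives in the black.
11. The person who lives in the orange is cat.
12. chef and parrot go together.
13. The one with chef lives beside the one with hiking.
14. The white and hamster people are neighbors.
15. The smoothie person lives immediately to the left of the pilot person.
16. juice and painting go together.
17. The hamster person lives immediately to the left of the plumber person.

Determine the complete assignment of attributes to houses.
Solution:

House | Drink | Job | Pet | Color | Hobby
-----------------------------------------
  1   | smoothie | chef | parrot | white | cooking
  2   | tea | pilot | hamster | gray | hiking
  3   | coffee | plumber | rabbit | brown | gardening
  4   | soda | nurse | dog | black | reading
  5   | juice | writer | cat | orange | painting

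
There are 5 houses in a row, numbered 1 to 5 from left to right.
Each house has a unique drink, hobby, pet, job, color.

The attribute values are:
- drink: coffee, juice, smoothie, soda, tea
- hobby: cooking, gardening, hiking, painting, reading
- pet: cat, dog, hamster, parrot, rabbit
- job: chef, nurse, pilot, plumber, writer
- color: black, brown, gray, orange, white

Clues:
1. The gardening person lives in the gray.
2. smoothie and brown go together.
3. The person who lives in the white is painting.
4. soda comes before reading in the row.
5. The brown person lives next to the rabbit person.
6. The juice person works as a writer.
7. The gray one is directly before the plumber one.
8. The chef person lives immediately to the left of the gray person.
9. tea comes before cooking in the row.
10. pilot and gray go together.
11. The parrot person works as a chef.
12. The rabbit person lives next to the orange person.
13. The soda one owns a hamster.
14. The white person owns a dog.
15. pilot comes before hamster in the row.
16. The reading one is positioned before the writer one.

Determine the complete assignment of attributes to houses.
Solution:

House | Drink | Hobby | Pet | Job | Color
-----------------------------------------
  1   | smoothie | hiking | parrot | chef | brown
  2   | tea | gardening | rabbit | pilot | gray
  3   | soda | cooking | hamster | plumber | orange
  4   | coffee | reading | cat | nurse | black
  5   | juice | painting | dog | writer | white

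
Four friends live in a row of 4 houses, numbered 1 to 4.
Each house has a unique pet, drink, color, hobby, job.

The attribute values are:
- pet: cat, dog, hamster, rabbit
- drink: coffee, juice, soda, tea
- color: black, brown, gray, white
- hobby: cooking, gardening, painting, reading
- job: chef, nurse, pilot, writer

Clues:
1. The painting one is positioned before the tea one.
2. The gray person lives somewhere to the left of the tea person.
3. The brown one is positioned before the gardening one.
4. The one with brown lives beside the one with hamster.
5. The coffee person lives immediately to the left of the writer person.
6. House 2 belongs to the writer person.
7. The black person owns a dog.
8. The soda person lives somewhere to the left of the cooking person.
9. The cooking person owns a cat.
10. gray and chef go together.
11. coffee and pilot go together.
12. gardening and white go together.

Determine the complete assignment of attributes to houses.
Solution:

House | Pet | Drink | Color | Hobby | Job
-----------------------------------------
  1   | rabbit | coffee | brown | painting | pilot
  2   | hamster | soda | white | gardening | writer
  3   | cat | juice | gray | cooking | chef
  4   | dog | tea | black | reading | nurse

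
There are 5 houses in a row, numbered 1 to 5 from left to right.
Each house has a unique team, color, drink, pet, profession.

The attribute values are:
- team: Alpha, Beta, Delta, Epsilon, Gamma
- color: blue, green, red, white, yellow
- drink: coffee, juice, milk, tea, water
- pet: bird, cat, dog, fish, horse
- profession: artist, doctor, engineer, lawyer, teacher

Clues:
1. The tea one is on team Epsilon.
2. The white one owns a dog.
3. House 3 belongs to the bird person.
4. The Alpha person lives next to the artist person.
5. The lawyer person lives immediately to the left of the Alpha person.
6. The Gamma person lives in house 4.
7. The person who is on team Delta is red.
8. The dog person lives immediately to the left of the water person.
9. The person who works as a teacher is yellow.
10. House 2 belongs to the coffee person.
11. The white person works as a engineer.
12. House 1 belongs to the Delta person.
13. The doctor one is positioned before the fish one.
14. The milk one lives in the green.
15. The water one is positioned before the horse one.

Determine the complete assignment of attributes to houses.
Solution:

House | Team | Color | Drink | Pet | Profession
-----------------------------------------------
  1   | Delta | red | juice | cat | lawyer
  2   | Alpha | white | coffee | dog | engineer
  3   | Beta | blue | water | bird | artist
  4   | Gamma | green | milk | horse | doctor
  5   | Epsilon | yellow | tea | fish | teacher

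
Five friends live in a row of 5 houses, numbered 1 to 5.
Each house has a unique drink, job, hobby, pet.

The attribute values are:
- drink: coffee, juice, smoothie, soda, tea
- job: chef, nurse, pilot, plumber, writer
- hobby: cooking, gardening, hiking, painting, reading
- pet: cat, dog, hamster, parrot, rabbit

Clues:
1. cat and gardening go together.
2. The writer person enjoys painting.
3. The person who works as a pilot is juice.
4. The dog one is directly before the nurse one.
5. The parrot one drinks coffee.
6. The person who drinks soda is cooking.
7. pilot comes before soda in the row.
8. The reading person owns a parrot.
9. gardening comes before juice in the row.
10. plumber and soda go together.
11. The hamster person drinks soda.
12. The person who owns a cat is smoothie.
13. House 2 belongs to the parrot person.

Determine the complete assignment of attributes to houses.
Solution:

House | Drink | Job | Hobby | Pet
---------------------------------
  1   | tea | writer | painting | dog
  2   | coffee | nurse | reading | parrot
  3   | smoothie | chef | gardening | cat
  4   | juice | pilot | hiking | rabbit
  5   | soda | plumber | cooking | hamster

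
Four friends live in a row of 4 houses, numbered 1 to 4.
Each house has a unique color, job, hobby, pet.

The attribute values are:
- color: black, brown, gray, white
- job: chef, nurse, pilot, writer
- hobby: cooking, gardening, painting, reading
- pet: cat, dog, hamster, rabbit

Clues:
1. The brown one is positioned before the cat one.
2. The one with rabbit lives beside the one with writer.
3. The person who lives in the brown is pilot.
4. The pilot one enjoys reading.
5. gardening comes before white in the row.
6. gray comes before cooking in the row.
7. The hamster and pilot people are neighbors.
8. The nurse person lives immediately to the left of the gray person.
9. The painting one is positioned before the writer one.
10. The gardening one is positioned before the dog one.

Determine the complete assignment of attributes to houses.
Solution:

House | Color | Job | Hobby | Pet
---------------------------------
  1   | black | nurse | painting | rabbit
  2   | gray | writer | gardening | hamster
  3   | brown | pilot | reading | dog
  4   | white | chef | cooking | cat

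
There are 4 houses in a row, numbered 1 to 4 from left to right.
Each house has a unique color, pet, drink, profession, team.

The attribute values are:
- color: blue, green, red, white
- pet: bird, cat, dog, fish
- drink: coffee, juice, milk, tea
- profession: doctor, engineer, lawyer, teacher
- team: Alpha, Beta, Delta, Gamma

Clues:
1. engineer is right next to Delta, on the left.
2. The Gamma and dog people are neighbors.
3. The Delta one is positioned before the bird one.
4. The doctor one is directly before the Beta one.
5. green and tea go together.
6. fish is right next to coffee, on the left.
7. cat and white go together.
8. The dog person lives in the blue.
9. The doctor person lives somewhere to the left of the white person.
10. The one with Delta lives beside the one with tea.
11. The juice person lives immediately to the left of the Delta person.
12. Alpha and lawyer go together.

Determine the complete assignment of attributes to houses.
Solution:

House | Color | Pet | Drink | Profession | Team
-----------------------------------------------
  1   | red | fish | juice | engineer | Gamma
  2   | blue | dog | coffee | doctor | Delta
  3   | green | bird | tea | teacher | Beta
  4   | white | cat | milk | lawyer | Alpha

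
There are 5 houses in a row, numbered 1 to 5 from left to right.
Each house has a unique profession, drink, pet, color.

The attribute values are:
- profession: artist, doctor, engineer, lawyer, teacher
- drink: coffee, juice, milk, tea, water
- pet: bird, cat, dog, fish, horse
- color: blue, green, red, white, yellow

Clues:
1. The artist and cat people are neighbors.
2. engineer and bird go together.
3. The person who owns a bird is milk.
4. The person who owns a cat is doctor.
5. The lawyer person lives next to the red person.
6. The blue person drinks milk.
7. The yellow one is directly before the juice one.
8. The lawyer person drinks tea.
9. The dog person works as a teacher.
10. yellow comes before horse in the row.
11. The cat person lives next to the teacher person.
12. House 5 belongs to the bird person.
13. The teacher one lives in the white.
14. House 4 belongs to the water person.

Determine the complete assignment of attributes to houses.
Solution:

House | Profession | Drink | Pet | Color
----------------------------------------
  1   | lawyer | tea | fish | yellow
  2   | artist | juice | horse | red
  3   | doctor | coffee | cat | green
  4   | teacher | water | dog | white
  5   | engineer | milk | bird | blue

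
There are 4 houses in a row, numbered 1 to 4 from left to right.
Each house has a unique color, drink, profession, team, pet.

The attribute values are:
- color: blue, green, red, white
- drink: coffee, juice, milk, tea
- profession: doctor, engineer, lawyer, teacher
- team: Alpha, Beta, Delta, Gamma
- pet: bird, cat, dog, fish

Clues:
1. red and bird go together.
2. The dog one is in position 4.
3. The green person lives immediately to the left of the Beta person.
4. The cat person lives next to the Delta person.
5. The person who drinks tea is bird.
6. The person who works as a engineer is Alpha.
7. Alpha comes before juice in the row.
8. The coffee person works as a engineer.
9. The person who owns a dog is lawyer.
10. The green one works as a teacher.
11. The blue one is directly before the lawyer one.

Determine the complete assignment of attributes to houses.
Solution:

House | Color | Drink | Profession | Team | Pet
-----------------------------------------------
  1   | green | milk | teacher | Gamma | fish
  2   | red | tea | doctor | Beta | bird
  3   | blue | coffee | engineer | Alpha | cat
  4   | white | juice | lawyer | Delta | dog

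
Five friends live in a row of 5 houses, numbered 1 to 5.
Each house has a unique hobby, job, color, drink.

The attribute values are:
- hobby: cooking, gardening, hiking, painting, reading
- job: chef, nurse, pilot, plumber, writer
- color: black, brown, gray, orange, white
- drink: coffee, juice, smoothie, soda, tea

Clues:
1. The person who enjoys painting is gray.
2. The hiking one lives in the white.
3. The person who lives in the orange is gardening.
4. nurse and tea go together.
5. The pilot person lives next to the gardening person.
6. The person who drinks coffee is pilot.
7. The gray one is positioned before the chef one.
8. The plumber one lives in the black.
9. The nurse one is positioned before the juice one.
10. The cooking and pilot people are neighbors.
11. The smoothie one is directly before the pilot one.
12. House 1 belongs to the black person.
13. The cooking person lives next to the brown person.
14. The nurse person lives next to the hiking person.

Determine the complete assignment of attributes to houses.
Solution:

House | Hobby | Job | Color | Drink
-----------------------------------
  1   | cooking | plumber | black | smoothie
  2   | reading | pilot | brown | coffee
  3   | gardening | writer | orange | soda
  4   | painting | nurse | gray | tea
  5   | hiking | chef | white | juice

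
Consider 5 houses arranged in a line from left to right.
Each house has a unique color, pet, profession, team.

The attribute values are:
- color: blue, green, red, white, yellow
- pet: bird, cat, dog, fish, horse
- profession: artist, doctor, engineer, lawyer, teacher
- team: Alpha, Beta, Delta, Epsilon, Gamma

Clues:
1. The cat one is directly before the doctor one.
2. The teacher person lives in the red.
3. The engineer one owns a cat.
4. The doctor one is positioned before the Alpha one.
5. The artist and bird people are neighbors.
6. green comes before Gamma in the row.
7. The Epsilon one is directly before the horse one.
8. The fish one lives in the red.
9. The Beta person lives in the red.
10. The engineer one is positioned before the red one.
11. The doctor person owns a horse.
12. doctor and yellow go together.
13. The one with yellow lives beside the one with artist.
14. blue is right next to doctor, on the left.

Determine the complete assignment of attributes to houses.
Solution:

House | Color | Pet | Profession | Team
---------------------------------------
  1   | blue | cat | engineer | Epsilon
  2   | yellow | horse | doctor | Delta
  3   | green | dog | artist | Alpha
  4   | white | bird | lawyer | Gamma
  5   | red | fish | teacher | Beta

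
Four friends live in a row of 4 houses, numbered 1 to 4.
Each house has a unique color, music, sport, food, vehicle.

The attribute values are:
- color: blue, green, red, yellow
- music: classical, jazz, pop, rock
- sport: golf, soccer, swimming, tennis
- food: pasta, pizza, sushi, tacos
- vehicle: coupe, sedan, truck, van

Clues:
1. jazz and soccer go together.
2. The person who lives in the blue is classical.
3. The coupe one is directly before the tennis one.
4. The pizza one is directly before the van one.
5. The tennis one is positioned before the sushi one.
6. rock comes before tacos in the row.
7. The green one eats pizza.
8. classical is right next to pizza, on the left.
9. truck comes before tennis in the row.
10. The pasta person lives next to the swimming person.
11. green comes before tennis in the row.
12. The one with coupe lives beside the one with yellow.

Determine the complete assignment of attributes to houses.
Solution:

House | Color | Music | Sport | Food | Vehicle
----------------------------------------------
  1   | blue | classical | golf | pasta | truck
  2   | green | rock | swimming | pizza | coupe
  3   | yellow | pop | tennis | tacos | van
  4   | red | jazz | soccer | sushi | sedan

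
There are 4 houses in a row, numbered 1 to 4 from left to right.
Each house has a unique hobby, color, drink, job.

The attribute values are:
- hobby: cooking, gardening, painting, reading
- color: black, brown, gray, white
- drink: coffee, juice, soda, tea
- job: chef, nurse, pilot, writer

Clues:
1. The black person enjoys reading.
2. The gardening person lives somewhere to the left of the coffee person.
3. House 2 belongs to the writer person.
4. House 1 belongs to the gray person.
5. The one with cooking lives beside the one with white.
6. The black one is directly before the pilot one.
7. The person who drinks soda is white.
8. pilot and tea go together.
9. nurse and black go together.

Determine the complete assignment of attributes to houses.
Solution:

House | Hobby | Color | Drink | Job
-----------------------------------
  1   | cooking | gray | juice | chef
  2   | gardening | white | soda | writer
  3   | reading | black | coffee | nurse
  4   | painting | brown | tea | pilot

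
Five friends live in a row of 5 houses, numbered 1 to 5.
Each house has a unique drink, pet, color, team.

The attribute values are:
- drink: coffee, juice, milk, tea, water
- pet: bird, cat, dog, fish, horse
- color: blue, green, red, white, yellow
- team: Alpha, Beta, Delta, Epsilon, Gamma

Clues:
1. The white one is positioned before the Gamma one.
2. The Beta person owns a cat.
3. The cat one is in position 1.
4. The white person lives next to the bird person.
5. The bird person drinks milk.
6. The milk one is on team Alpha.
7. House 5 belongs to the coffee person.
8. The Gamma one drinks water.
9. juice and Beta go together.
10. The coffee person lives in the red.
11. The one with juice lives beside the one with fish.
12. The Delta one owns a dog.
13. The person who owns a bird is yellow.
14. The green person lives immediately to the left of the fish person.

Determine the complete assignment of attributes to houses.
Solution:

House | Drink | Pet | Color | Team
----------------------------------
  1   | juice | cat | green | Beta
  2   | tea | fish | white | Epsilon
  3   | milk | bird | yellow | Alpha
  4   | water | horse | blue | Gamma
  5   | coffee | dog | red | Delta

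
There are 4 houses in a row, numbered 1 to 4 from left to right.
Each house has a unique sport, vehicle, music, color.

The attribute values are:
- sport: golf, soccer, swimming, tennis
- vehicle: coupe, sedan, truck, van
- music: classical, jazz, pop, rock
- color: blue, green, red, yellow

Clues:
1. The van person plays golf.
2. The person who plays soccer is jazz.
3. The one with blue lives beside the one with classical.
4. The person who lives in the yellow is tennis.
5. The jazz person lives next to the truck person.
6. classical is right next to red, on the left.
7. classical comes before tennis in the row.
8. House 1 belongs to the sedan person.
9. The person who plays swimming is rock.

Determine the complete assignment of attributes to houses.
Solution:

House | Sport | Vehicle | Music | Color
---------------------------------------
  1   | swimming | sedan | rock | blue
  2   | golf | van | classical | green
  3   | soccer | coupe | jazz | red
  4   | tennis | truck | pop | yellow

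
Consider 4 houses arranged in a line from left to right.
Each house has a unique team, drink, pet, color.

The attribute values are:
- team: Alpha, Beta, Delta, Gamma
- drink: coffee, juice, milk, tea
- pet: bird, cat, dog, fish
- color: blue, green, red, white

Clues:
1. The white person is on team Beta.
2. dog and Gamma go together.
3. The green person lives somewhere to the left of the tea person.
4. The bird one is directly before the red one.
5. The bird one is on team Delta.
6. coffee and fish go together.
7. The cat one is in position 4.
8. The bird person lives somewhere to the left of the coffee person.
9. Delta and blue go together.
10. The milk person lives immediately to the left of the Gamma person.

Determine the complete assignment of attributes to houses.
Solution:

House | Team | Drink | Pet | Color
----------------------------------
  1   | Delta | milk | bird | blue
  2   | Gamma | juice | dog | red
  3   | Alpha | coffee | fish | green
  4   | Beta | tea | cat | white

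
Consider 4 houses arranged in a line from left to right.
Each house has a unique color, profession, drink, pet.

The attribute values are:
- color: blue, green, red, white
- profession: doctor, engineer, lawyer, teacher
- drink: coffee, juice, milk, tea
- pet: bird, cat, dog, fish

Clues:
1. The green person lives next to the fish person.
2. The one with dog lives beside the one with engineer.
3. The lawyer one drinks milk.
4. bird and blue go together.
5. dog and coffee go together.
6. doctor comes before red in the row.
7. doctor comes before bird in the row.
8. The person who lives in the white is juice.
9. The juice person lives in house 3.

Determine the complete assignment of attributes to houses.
Solution:

House | Color | Profession | Drink | Pet
----------------------------------------
  1   | green | doctor | coffee | dog
  2   | red | engineer | tea | fish
  3   | white | teacher | juice | cat
  4   | blue | lawyer | milk | bird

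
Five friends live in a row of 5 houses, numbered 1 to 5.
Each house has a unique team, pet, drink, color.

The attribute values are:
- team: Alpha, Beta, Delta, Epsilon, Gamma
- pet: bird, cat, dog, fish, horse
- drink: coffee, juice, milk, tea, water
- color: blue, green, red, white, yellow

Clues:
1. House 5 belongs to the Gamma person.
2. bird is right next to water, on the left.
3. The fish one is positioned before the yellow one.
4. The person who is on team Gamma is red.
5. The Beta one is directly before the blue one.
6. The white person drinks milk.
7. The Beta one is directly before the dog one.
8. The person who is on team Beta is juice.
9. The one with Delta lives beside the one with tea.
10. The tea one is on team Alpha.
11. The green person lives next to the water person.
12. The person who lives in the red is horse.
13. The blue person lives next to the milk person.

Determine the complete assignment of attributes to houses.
Solution:

House | Team | Pet | Drink | Color
----------------------------------
  1   | Beta | bird | juice | green
  2   | Epsilon | dog | water | blue
  3   | Delta | fish | milk | white
  4   | Alpha | cat | tea | yellow
  5   | Gamma | horse | coffee | red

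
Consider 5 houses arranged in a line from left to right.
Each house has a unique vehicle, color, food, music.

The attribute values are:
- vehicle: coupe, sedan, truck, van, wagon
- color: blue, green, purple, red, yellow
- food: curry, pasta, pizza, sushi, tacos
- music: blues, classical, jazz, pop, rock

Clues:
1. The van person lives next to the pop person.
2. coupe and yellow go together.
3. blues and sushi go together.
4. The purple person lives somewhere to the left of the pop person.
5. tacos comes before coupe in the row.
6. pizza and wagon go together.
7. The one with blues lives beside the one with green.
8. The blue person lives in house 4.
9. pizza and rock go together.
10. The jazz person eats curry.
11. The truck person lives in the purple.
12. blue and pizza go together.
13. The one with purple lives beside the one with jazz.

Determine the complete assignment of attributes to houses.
Solution:

House | Vehicle | Color | Food | Music
--------------------------------------
  1   | truck | purple | sushi | blues
  2   | van | green | curry | jazz
  3   | sedan | red | tacos | pop
  4   | wagon | blue | pizza | rock
  5   | coupe | yellow | pasta | classical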